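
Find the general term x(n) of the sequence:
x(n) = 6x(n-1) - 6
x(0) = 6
First-order linear non-homogeneous.
Homogeneous solution: x_h(n) = A·(6)^n.
Try constant particular solution x_p = K: K = 6K - 6 ⇒ K = \frac{6}{5}.
General: x(n) = A·(6)^n + \frac{6}{5}.
Apply x(0) = 6: A + \frac{6}{5} = 6 ⇒ A = \frac{24}{5}.
So x(n) = \frac{24 \cdot 6^{n}}{5} + \frac{6}{5}.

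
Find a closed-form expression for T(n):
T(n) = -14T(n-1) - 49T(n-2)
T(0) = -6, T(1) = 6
Characteristic equation: x² + 14x + 49 = 0, which is (x - (-7))².
Repeated root r = -7.
General solution: T(n) = (A + Bn)·(-7)^n.
From T(0) = -6: A = -6.
From T(1) = 6: (A + B)·(-7) = 6 ⇒ B = \frac{36}{7}.
So T(n) = \left(\frac{36 n}{7} - 6\right) \cdot (-7)^n.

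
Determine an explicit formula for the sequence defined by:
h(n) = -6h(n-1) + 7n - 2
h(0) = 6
First-order linear with linear forcing.
Homogeneous solution: h_h(n) = A·(-6)^n.
Try particular h_p(n) = pn + q. Substituting:
  pn + q = -6(p(n-1) + q) + 7n - 2.
Matching the n-coefficient: p = -6p + 7 ⇒ p = 1.
Matching constants: q = 6p - 6q - 2 ⇒ q = \frac{4}{7}.
General: h(n) = A·(-6)^n + n + \frac{4}{7}.
Apply h(0) = 6: A + \frac{4}{7} = 6 ⇒ A = \frac{38}{7}.
So h(n) = \frac{38 \left(-6\right)^{n}}{7} + n + \frac{4}{7}.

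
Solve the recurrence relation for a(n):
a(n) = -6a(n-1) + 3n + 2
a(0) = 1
First-order linear with linear forcing.
Homogeneous solution: a_h(n) = A·(-6)^n.
Try particular a_p(n) = pn + q. Substituting:
  pn + q = -6(p(n-1) + q) + 3n + 2.
Matching the n-coefficient: p = -6p + 3 ⇒ p = \frac{3}{7}.
Matching constants: q = 6p - 6q + 2 ⇒ q = \frac{32}{49}.
General: a(n) = A·(-6)^n + \frac{3 n}{7} + \frac{32}{49}.
Apply a(0) = 1: A + \frac{32}{49} = 1 ⇒ A = \frac{17}{49}.
So a(n) = \frac{17 \left(-6\right)^{n}}{49} + \frac{3 n}{7} + \frac{32}{49}.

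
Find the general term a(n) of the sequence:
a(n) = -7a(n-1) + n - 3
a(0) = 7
First-order linear with linear forcing.
Homogeneous solution: a_h(n) = A·(-7)^n.
Try particular a_p(n) = pn + q. Substituting:
  pn + q = -7(p(n-1) + q) + n - 3.
Matching the n-coefficient: p = -7p + 1 ⇒ p = \frac{1}{8}.
Matching constants: q = 7p - 7q - 3 ⇒ q = - \frac{17}{64}.
General: a(n) = A·(-7)^n + \frac{n}{8} - \frac{17}{64}.
Apply a(0) = 7: A - \frac{17}{64} = 7 ⇒ A = \frac{465}{64}.
So a(n) = \frac{465 \left(-7\right)^{n}}{64} + \frac{n}{8} - \frac{17}{64}.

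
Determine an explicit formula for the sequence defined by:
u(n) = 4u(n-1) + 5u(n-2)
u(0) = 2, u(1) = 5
Characteristic equation: x² - 4x - 5 = 0, which factors as (x - (-1))(x - (5)) = 0.
Roots r₁ = -1, r₂ = 5 (distinct).
General solution: u(n) = A·(-1)^n + B·(5)^n.
From u(0) = 2: A + B = 2.
From u(1) = 5: -A + 5B = 5.
Solving: A = \frac{5}{6}, B = \frac{7}{6}.
So u(n) = \frac{5 \left(-1\right)^{n}}{6} + \frac{7 \cdot 5^{n}}{6}.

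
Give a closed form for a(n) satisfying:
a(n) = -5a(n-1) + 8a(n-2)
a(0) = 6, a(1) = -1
Characteristic equation: x² + 5x - 8 = 0.
Discriminant Δ = (-5)² + 4·(8) = 57.
Roots r₁,₂ = (-5 ± √57)/2, so r₁ = - \frac{5}{2} + \frac{\sqrt{57}}{2}, r₂ = - \frac{\sqrt{57}}{2} - \frac{5}{2}.
General solution: a(n) = A·r₁^n + B·r₂^n.
From the initial conditions, A + B = 6 and r₁A + r₂B = -1.
Since r₁ - r₂ = √57: A = (-1 - (6)r₂)/√57 = \frac{14 \sqrt{57}}{57} + 3, and B = 6 - A = 3 - \frac{14 \sqrt{57}}{57}.
So a(n) = \left(\frac{14 \sqrt{57}}{57} + 3\right)\left(- \frac{5}{2} + \frac{\sqrt{57}}{2}\right)^n + \left(3 - \frac{14 \sqrt{57}}{57}\right)\left(- \frac{\sqrt{57}}{2} - \frac{5}{2}\right)^n.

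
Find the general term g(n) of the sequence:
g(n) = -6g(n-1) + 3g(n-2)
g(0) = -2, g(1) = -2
Characteristic equation: x² + 6x - 3 = 0.
Discriminant Δ = (-6)² + 4·(3) = 48.
Roots r₁,₂ = (-6 ± √48)/2, so r₁ = -3 + 2 \sqrt{3}, r₂ = - 2 \sqrt{3} - 3.
General solution: g(n) = A·r₁^n + B·r₂^n.
From the initial conditions, A + B = -2 and r₁A + r₂B = -2.
Since r₁ - r₂ = √48: A = (-2 - (-2)r₂)/√48 = - \frac{2 \sqrt{3}}{3} - 1, and B = -2 - A = -1 + \frac{2 \sqrt{3}}{3}.
So g(n) = \left(- \frac{2 \sqrt{3}}{3} - 1\right)\left(-3 + 2 \sqrt{3}\right)^n + \left(-1 + \frac{2 \sqrt{3}}{3}\right)\left(- 2 \sqrt{3} - 3\right)^n.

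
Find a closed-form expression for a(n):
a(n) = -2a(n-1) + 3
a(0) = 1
First-order linear non-homogeneous.
Homogeneous solution: a_h(n) = A·(-2)^n.
Try constant particular solution a_p = K: K = -2K + 3 ⇒ K = 1.
General: a(n) = A·(-2)^n + 1.
Apply a(0) = 1: A + 1 = 1 ⇒ A = 0.
So a(n) = 1.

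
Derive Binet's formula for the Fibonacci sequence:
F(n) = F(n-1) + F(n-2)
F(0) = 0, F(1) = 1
This is the Fibonacci sequence.
Characteristic equation: x² - x - 1 = 0; roots r₁ = \frac{1}{2} + \frac{\sqrt{5}}{2}, r₂ = \frac{1}{2} - \frac{\sqrt{5}}{2}.
General: F(n) = A·r₁^n + B·r₂^n. Solving with F(0)=0, F(1)=1 gives A = \frac{\sqrt{5}}{5}, B = - \frac{\sqrt{5}}{5}.
So F(n) = \frac{2^{- n} \sqrt{5} \left(- \left(1 - \sqrt{5}\right)^{n} + \left(1 + \sqrt{5}\right)^{n}\right)}{5}.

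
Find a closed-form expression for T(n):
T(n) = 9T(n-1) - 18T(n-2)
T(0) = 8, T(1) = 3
Characteristic equation: x² - 9x + 18 = 0, which factors as (x - (6))(x - (3)) = 0.
Roots r₁ = 6, r₂ = 3 (distinct).
General solution: T(n) = A·(6)^n + B·(3)^n.
From T(0) = 8: A + B = 8.
From T(1) = 3: 6A + 3B = 3.
Solving: A = -7, B = 15.
So T(n) = 15 \cdot 3^{n} - 7 \cdot 6^{n}.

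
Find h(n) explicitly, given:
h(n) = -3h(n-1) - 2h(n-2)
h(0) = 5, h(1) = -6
Characteristic equation: x² + 3x + 2 = 0, which factors as (x - (-1))(x - (-2)) = 0.
Roots r₁ = -1, r₂ = -2 (distinct).
General solution: h(n) = A·(-1)^n + B·(-2)^n.
From h(0) = 5: A + B = 5.
From h(1) = -6: -A - 2B = -6.
Solving: A = 4, B = 1.
So h(n) = 4 \left(-1\right)^{n} + \left(-2\right)^{n}.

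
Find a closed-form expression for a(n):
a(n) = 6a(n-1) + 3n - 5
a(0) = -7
First-order linear with linear forcing.
Homogeneous solution: a_h(n) = A·(6)^n.
Try particular a_p(n) = pn + q. Substituting:
  pn + q = 6(p(n-1) + q) + 3n - 5.
Matching the n-coefficient: p = 6p + 3 ⇒ p = - \frac{3}{5}.
Matching constants: q = -6p + 6q - 5 ⇒ q = \frac{7}{25}.
General: a(n) = A·(6)^n - \frac{3 n}{5} + \frac{7}{25}.
Apply a(0) = -7: A + \frac{7}{25} = -7 ⇒ A = - \frac{182}{25}.
So a(n) = - \frac{182 \cdot 6^{n}}{25} - \frac{3 n}{5} + \frac{7}{25}.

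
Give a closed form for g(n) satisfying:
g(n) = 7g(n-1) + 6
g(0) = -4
First-order linear non-homogeneous.
Homogeneous solution: g_h(n) = A·(7)^n.
Try constant particular solution g_p = K: K = 7K + 6 ⇒ K = -1.
General: g(n) = A·(7)^n - 1.
Apply g(0) = -4: A - 1 = -4 ⇒ A = -3.
So g(n) = - 3 \cdot 7^{n} - 1.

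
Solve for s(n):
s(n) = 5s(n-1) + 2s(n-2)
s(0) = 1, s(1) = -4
Characteristic equation: x² - 5x - 2 = 0.
Discriminant Δ = (5)² + 4·(2) = 33.
Roots r₁,₂ = (5 ± √33)/2, so r₁ = \frac{5}{2} + \frac{\sqrt{33}}{2}, r₂ = \frac{5}{2} - \frac{\sqrt{33}}{2}.
General solution: s(n) = A·r₁^n + B·r₂^n.
From the initial conditions, A + B = 1 and r₁A + r₂B = -4.
Since r₁ - r₂ = √33: A = (-4 - (1)r₂)/√33 = \frac{1}{2} - \frac{13 \sqrt{33}}{66}, and B = 1 - A = \frac{1}{2} + \frac{13 \sqrt{33}}{66}.
So s(n) = \left(\frac{1}{2} - \frac{13 \sqrt{33}}{66}\right)\left(\frac{5}{2} + \frac{\sqrt{33}}{2}\right)^n + \left(\frac{1}{2} + \frac{13 \sqrt{33}}{66}\right)\left(\frac{5}{2} - \frac{\sqrt{33}}{2}\right)^n.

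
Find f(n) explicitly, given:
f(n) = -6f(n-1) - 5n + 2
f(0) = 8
First-order linear with linear forcing.
Homogeneous solution: f_h(n) = A·(-6)^n.
Try particular f_p(n) = pn + q. Substituting:
  pn + q = -6(p(n-1) + q) - 5n + 2.
Matching the n-coefficient: p = -6p - 5 ⇒ p = - \frac{5}{7}.
Matching constants: q = 6p - 6q + 2 ⇒ q = - \frac{16}{49}.
General: f(n) = A·(-6)^n - \frac{5 n}{7} - \frac{16}{49}.
Apply f(0) = 8: A - \frac{16}{49} = 8 ⇒ A = \frac{408}{49}.
So f(n) = \frac{408 \left(-6\right)^{n}}{49} - \frac{5 n}{7} - \frac{16}{49}.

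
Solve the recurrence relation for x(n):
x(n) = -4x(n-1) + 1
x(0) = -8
First-order linear non-homogeneous.
Homogeneous solution: x_h(n) = A·(-4)^n.
Try constant particular solution x_p = K: K = -4K + 1 ⇒ K = \frac{1}{5}.
General: x(n) = A·(-4)^n + \frac{1}{5}.
Apply x(0) = -8: A + \frac{1}{5} = -8 ⇒ A = - \frac{41}{5}.
So x(n) = \frac{1}{5} - \frac{41 \left(-4\right)^{n}}{5}.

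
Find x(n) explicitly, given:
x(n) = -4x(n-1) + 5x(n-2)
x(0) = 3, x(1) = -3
Characteristic equation: x² + 4x - 5 = 0, which factors as (x - (-5))(x - (1)) = 0.
Roots r₁ = -5, r₂ = 1 (distinct).
General solution: x(n) = A·(-5)^n + B·(1)^n.
From x(0) = 3: A + B = 3.
From x(1) = -3: -5A + B = -3.
Solving: A = 1, B = 2.
So x(n) = \left(-5\right)^{n} + 2.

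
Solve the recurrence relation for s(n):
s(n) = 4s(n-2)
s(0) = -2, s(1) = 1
Characteristic equation: x² - 4 = 0, which factors as (x - (2))(x - (-2)) = 0.
Roots r₁ = 2, r₂ = -2 (distinct).
General solution: s(n) = A·(2)^n + B·(-2)^n.
From s(0) = -2: A + B = -2.
From s(1) = 1: 2A - 2B = 1.
Solving: A = - \frac{3}{4}, B = - \frac{5}{4}.
So s(n) = - \frac{5 \left(-2\right)^{n}}{4} - \frac{3 \cdot 2^{n}}{4}.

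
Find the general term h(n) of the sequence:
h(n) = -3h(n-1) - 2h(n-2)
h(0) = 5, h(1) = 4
Characteristic equation: x² + 3x + 2 = 0, which factors as (x - (-2))(x - (-1)) = 0.
Roots r₁ = -2, r₂ = -1 (distinct).
General solution: h(n) = A·(-2)^n + B·(-1)^n.
From h(0) = 5: A + B = 5.
From h(1) = 4: -2A - B = 4.
Solving: A = -9, B = 14.
So h(n) = 14 \left(-1\right)^{n} - 9 \left(-2\right)^{n}.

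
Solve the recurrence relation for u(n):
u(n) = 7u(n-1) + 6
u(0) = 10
First-order linear non-homogeneous.
Homogeneous solution: u_h(n) = A·(7)^n.
Try constant particular solution u_p = K: K = 7K + 6 ⇒ K = -1.
General: u(n) = A·(7)^n - 1.
Apply u(0) = 10: A - 1 = 10 ⇒ A = 11.
So u(n) = 11 \cdot 7^{n} - 1.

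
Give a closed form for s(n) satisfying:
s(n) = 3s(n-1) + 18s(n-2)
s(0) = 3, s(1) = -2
Characteristic equation: x² - 3x - 18 = 0, which factors as (x - (6))(x - (-3)) = 0.
Roots r₁ = 6, r₂ = -3 (distinct).
General solution: s(n) = A·(6)^n + B·(-3)^n.
From s(0) = 3: A + B = 3.
From s(1) = -2: 6A - 3B = -2.
Solving: A = \frac{7}{9}, B = \frac{20}{9}.
So s(n) = \frac{20 \left(-3\right)^{n}}{9} + \frac{7 \cdot 6^{n}}{9}.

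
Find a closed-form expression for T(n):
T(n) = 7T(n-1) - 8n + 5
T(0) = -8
First-order linear with linear forcing.
Homogeneous solution: T_h(n) = A·(7)^n.
Try particular T_p(n) = pn + q. Substituting:
  pn + q = 7(p(n-1) + q) - 8n + 5.
Matching the n-coefficient: p = 7p - 8 ⇒ p = \frac{4}{3}.
Matching constants: q = -7p + 7q + 5 ⇒ q = \frac{13}{18}.
General: T(n) = A·(7)^n + \frac{4 n}{3} + \frac{13}{18}.
Apply T(0) = -8: A + \frac{13}{18} = -8 ⇒ A = - \frac{157}{18}.
So T(n) = - \frac{157 \cdot 7^{n}}{18} + \frac{4 n}{3} + \frac{13}{18}.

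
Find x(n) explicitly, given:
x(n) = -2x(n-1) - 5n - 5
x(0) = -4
First-order linear with linear forcing.
Homogeneous solution: x_h(n) = A·(-2)^n.
Try particular x_p(n) = pn + q. Substituting:
  pn + q = -2(p(n-1) + q) - 5n - 5.
Matching the n-coefficient: p = -2p - 5 ⇒ p = - \frac{5}{3}.
Matching constants: q = 2p - 2q - 5 ⇒ q = - \frac{25}{9}.
General: x(n) = A·(-2)^n - \frac{5 n}{3} - \frac{25}{9}.
Apply x(0) = -4: A - \frac{25}{9} = -4 ⇒ A = - \frac{11}{9}.
So x(n) = - \frac{11 \left(-2\right)^{n}}{9} - \frac{5 n}{3} - \frac{25}{9}.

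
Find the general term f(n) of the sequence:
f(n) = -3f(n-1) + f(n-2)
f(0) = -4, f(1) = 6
Characteristic equation: x² + 3x - 1 = 0.
Discriminant Δ = (-3)² + 4·(1) = 13.
Roots r₁,₂ = (-3 ± √13)/2, so r₁ = - \frac{3}{2} + \frac{\sqrt{13}}{2}, r₂ = - \frac{\sqrt{13}}{2} - \frac{3}{2}.
General solution: f(n) = A·r₁^n + B·r₂^n.
From the initial conditions, A + B = -4 and r₁A + r₂B = 6.
Since r₁ - r₂ = √13: A = (6 - (-4)r₂)/√13 = -2, and B = -4 - A = -2.
So f(n) = \left(-2\right)\left(- \frac{3}{2} + \frac{\sqrt{13}}{2}\right)^n + \left(-2\right)\left(- \frac{\sqrt{13}}{2} - \frac{3}{2}\right)^n.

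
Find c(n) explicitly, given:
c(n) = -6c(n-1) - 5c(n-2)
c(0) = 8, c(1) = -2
Characteristic equation: x² + 6x + 5 = 0, which factors as (x - (-5))(x - (-1)) = 0.
Roots r₁ = -5, r₂ = -1 (distinct).
General solution: c(n) = A·(-5)^n + B·(-1)^n.
From c(0) = 8: A + B = 8.
From c(1) = -2: -5A - B = -2.
Solving: A = - \frac{3}{2}, B = \frac{19}{2}.
So c(n) = \frac{19 \left(-1\right)^{n}}{2} - \frac{3 \left(-5\right)^{n}}{2}.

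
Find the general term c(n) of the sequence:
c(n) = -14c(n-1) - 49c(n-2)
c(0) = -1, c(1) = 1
Characteristic equation: x² + 14x + 49 = 0, which is (x - (-7))².
Repeated root r = -7.
General solution: c(n) = (A + Bn)·(-7)^n.
From c(0) = -1: A = -1.
From c(1) = 1: (A + B)·(-7) = 1 ⇒ B = \frac{6}{7}.
So c(n) = \left(\frac{6 n}{7} - 1\right) \cdot (-7)^n.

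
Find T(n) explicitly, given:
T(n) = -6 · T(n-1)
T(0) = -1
Pure geometric recurrence with ratio -6.
By induction T(n) = T(0) · (-6)^n = - \left(-6\right)^{n}.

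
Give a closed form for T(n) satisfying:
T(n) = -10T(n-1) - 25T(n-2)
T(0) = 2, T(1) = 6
Characteristic equation: x² + 10x + 25 = 0, which is (x - (-5))².
Repeated root r = -5.
General solution: T(n) = (A + Bn)·(-5)^n.
From T(0) = 2: A = 2.
From T(1) = 6: (A + B)·(-5) = 6 ⇒ B = - \frac{16}{5}.
So T(n) = \left(2 - \frac{16 n}{5}\right) \cdot (-5)^n.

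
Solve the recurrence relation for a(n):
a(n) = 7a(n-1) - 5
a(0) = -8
First-order linear non-homogeneous.
Homogeneous solution: a_h(n) = A·(7)^n.
Try constant particular solution a_p = K: K = 7K - 5 ⇒ K = \frac{5}{6}.
General: a(n) = A·(7)^n + \frac{5}{6}.
Apply a(0) = -8: A + \frac{5}{6} = -8 ⇒ A = - \frac{53}{6}.
So a(n) = \frac{5}{6} - \frac{53 \cdot 7^{n}}{6}.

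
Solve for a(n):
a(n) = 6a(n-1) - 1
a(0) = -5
First-order linear non-homogeneous.
Homogeneous solution: a_h(n) = A·(6)^n.
Try constant particular solution a_p = K: K = 6K - 1 ⇒ K = \frac{1}{5}.
General: a(n) = A·(6)^n + \frac{1}{5}.
Apply a(0) = -5: A + \frac{1}{5} = -5 ⇒ A = - \frac{26}{5}.
So a(n) = \frac{1}{5} - \frac{26 \cdot 6^{n}}{5}.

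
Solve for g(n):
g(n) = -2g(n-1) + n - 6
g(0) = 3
First-order linear with linear forcing.
Homogeneous solution: g_h(n) = A·(-2)^n.
Try particular g_p(n) = pn + q. Substituting:
  pn + q = -2(p(n-1) + q) + n - 6.
Matching the n-coefficient: p = -2p + 1 ⇒ p = \frac{1}{3}.
Matching constants: q = 2p - 2q - 6 ⇒ q = - \frac{16}{9}.
General: g(n) = A·(-2)^n + \frac{n}{3} - \frac{16}{9}.
Apply g(0) = 3: A - \frac{16}{9} = 3 ⇒ A = \frac{43}{9}.
So g(n) = \frac{43 \left(-2\right)^{n}}{9} + \frac{n}{3} - \frac{16}{9}.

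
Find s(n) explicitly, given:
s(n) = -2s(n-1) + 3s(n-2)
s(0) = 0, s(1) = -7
Characteristic equation: x² + 2x - 3 = 0, which factors as (x - (1))(x - (-3)) = 0.
Roots r₁ = 1, r₂ = -3 (distinct).
General solution: s(n) = A·(1)^n + B·(-3)^n.
From s(0) = 0: A + B = 0.
From s(1) = -7: A - 3B = -7.
Solving: A = - \frac{7}{4}, B = \frac{7}{4}.
So s(n) = \frac{7 \left(-3\right)^{n}}{4} - \frac{7}{4}.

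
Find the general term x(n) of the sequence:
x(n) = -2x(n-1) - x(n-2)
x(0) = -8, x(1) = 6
Characteristic equation: x² + 2x + 1 = 0, which is (x - (-1))².
Repeated root r = -1.
General solution: x(n) = (A + Bn)·(-1)^n.
From x(0) = -8: A = -8.
From x(1) = 6: (A + B)·(-1) = 6 ⇒ B = 2.
So x(n) = \left(2 n - 8\right) \cdot (-1)^n.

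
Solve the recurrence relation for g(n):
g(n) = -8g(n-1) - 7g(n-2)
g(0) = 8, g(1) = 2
Characteristic equation: x² + 8x + 7 = 0, which factors as (x - (-7))(x - (-1)) = 0.
Roots r₁ = -7, r₂ = -1 (distinct).
General solution: g(n) = A·(-7)^n + B·(-1)^n.
From g(0) = 8: A + B = 8.
From g(1) = 2: -7A - B = 2.
Solving: A = - \frac{5}{3}, B = \frac{29}{3}.
So g(n) = \frac{29 \left(-1\right)^{n}}{3} - \frac{5 \left(-7\right)^{n}}{3}.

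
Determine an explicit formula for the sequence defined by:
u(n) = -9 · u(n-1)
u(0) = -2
Pure geometric recurrence with ratio -9.
By induction u(n) = u(0) · (-9)^n = - 2 \left(-9\right)^{n}.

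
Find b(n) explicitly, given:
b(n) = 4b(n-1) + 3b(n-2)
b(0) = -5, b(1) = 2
Characteristic equation: x² - 4x - 3 = 0.
Discriminant Δ = (4)² + 4·(3) = 28.
Roots r₁,₂ = (4 ± √28)/2, so r₁ = 2 + \sqrt{7}, r₂ = 2 - \sqrt{7}.
General solution: b(n) = A·r₁^n + B·r₂^n.
From the initial conditions, A + B = -5 and r₁A + r₂B = 2.
Since r₁ - r₂ = √28: A = (2 - (-5)r₂)/√28 = - \frac{5}{2} + \frac{6 \sqrt{7}}{7}, and B = -5 - A = - \frac{5}{2} - \frac{6 \sqrt{7}}{7}.
So b(n) = \left(- \frac{5}{2} + \frac{6 \sqrt{7}}{7}\right)\left(2 + \sqrt{7}\right)^n + \left(- \frac{5}{2} - \frac{6 \sqrt{7}}{7}\right)\left(2 - \sqrt{7}\right)^n.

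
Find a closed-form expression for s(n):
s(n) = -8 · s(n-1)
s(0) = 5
Pure geometric recurrence with ratio -8.
By induction s(n) = s(0) · (-8)^n = 5 \left(-8\right)^{n}.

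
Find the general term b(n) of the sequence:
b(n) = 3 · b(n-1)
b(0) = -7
Pure geometric recurrence with ratio 3.
By induction b(n) = b(0) · (3)^n = - 7 \cdot 3^{n}.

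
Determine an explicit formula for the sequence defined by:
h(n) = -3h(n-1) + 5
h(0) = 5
First-order linear non-homogeneous.
Homogeneous solution: h_h(n) = A·(-3)^n.
Try constant particular solution h_p = K: K = -3K + 5 ⇒ K = \frac{5}{4}.
General: h(n) = A·(-3)^n + \frac{5}{4}.
Apply h(0) = 5: A + \frac{5}{4} = 5 ⇒ A = \frac{15}{4}.
So h(n) = \frac{15 \left(-3\right)^{n}}{4} + \frac{5}{4}.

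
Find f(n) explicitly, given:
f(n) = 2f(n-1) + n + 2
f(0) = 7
First-order linear with linear forcing.
Homogeneous solution: f_h(n) = A·(2)^n.
Try particular f_p(n) = pn + q. Substituting:
  pn + q = 2(p(n-1) + q) + n + 2.
Matching the n-coefficient: p = 2p + 1 ⇒ p = -1.
Matching constants: q = -2p + 2q + 2 ⇒ q = -4.
General: f(n) = A·(2)^n - n - 4.
Apply f(0) = 7: A - 4 = 7 ⇒ A = 11.
So f(n) = 11 \cdot 2^{n} - n - 4.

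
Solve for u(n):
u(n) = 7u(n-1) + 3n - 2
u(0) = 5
First-order linear with linear forcing.
Homogeneous solution: u_h(n) = A·(7)^n.
Try particular u_p(n) = pn + q. Substituting:
  pn + q = 7(p(n-1) + q) + 3n - 2.
Matching the n-coefficient: p = 7p + 3 ⇒ p = - \frac{1}{2}.
Matching constants: q = -7p + 7q - 2 ⇒ q = - \frac{1}{4}.
General: u(n) = A·(7)^n - \frac{n}{2} - \frac{1}{4}.
Apply u(0) = 5: A - \frac{1}{4} = 5 ⇒ A = \frac{21}{4}.
So u(n) = \frac{21 \cdot 7^{n}}{4} - \frac{n}{2} - \frac{1}{4}.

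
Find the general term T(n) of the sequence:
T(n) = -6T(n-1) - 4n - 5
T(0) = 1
First-order linear with linear forcing.
Homogeneous solution: T_h(n) = A·(-6)^n.
Try particular T_p(n) = pn + q. Substituting:
  pn + q = -6(p(n-1) + q) - 4n - 5.
Matching the n-coefficient: p = -6p - 4 ⇒ p = - \frac{4}{7}.
Matching constants: q = 6p - 6q - 5 ⇒ q = - \frac{59}{49}.
General: T(n) = A·(-6)^n - \frac{4 n}{7} - \frac{59}{49}.
Apply T(0) = 1: A - \frac{59}{49} = 1 ⇒ A = \frac{108}{49}.
So T(n) = \frac{108 \left(-6\right)^{n}}{49} - \frac{4 n}{7} - \frac{59}{49}.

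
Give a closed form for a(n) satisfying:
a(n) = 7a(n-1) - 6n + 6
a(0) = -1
First-order linear with linear forcing.
Homogeneous solution: a_h(n) = A·(7)^n.
Try particular a_p(n) = pn + q. Substituting:
  pn + q = 7(p(n-1) + q) - 6n + 6.
Matching the n-coefficient: p = 7p - 6 ⇒ p = 1.
Matching constants: q = -7p + 7q + 6 ⇒ q = \frac{1}{6}.
General: a(n) = A·(7)^n + n + \frac{1}{6}.
Apply a(0) = -1: A + \frac{1}{6} = -1 ⇒ A = - \frac{7}{6}.
So a(n) = - \frac{7 \cdot 7^{n}}{6} + n + \frac{1}{6}.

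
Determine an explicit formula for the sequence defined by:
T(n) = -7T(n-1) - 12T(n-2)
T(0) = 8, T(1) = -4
Characteristic equation: x² + 7x + 12 = 0, which factors as (x - (-4))(x - (-3)) = 0.
Roots r₁ = -4, r₂ = -3 (distinct).
General solution: T(n) = A·(-4)^n + B·(-3)^n.
From T(0) = 8: A + B = 8.
From T(1) = -4: -4A - 3B = -4.
Solving: A = -20, B = 28.
So T(n) = 28 \left(-3\right)^{n} - 20 \left(-4\right)^{n}.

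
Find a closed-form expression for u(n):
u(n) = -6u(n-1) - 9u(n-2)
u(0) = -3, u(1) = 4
Characteristic equation: x² + 6x + 9 = 0, which is (x - (-3))².
Repeated root r = -3.
General solution: u(n) = (A + Bn)·(-3)^n.
From u(0) = -3: A = -3.
From u(1) = 4: (A + B)·(-3) = 4 ⇒ B = \frac{5}{3}.
So u(n) = \left(\frac{5 n}{3} - 3\right) \cdot (-3)^n.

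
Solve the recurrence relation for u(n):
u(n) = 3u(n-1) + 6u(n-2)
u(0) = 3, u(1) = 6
Characteristic equation: x² - 3x - 6 = 0.
Discriminant Δ = (3)² + 4·(6) = 33.
Roots r₁,₂ = (3 ± √33)/2, so r₁ = \frac{3}{2} + \frac{\sqrt{33}}{2}, r₂ = \frac{3}{2} - \frac{\sqrt{33}}{2}.
General solution: u(n) = A·r₁^n + B·r₂^n.
From the initial conditions, A + B = 3 and r₁A + r₂B = 6.
Since r₁ - r₂ = √33: A = (6 - (3)r₂)/√33 = \frac{\sqrt{33}}{22} + \frac{3}{2}, and B = 3 - A = \frac{3}{2} - \frac{\sqrt{33}}{22}.
So u(n) = \left(\frac{\sqrt{33}}{22} + \frac{3}{2}\right)\left(\frac{3}{2} + \frac{\sqrt{33}}{2}\right)^n + \left(\frac{3}{2} - \frac{\sqrt{33}}{22}\right)\left(\frac{3}{2} - \frac{\sqrt{33}}{2}\right)^n.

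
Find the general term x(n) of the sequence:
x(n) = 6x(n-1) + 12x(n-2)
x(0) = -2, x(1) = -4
Characteristic equation: x² - 6x - 12 = 0.
Discriminant Δ = (6)² + 4·(12) = 84.
Roots r₁,₂ = (6 ± √84)/2, so r₁ = 3 + \sqrt{21}, r₂ = 3 - \sqrt{21}.
General solution: x(n) = A·r₁^n + B·r₂^n.
From the initial conditions, A + B = -2 and r₁A + r₂B = -4.
Since r₁ - r₂ = √84: A = (-4 - (-2)r₂)/√84 = -1 + \frac{\sqrt{21}}{21}, and B = -2 - A = -1 - \frac{\sqrt{21}}{21}.
So x(n) = \left(-1 + \frac{\sqrt{21}}{21}\right)\left(3 + \sqrt{21}\right)^n + \left(-1 - \frac{\sqrt{21}}{21}\right)\left(3 - \sqrt{21}\right)^n.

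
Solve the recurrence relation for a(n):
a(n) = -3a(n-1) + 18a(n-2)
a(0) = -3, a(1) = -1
Characteristic equation: x² + 3x - 18 = 0, which factors as (x - (3))(x - (-6)) = 0.
Roots r₁ = 3, r₂ = -6 (distinct).
General solution: a(n) = A·(3)^n + B·(-6)^n.
From a(0) = -3: A + B = -3.
From a(1) = -1: 3A - 6B = -1.
Solving: A = - \frac{19}{9}, B = - \frac{8}{9}.
So a(n) = - \frac{8 \left(-6\right)^{n}}{9} - \frac{19 \cdot 3^{n}}{9}.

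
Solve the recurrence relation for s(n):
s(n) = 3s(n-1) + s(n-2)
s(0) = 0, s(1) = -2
Characteristic equation: x² - 3x - 1 = 0.
Discriminant Δ = (3)² + 4·(1) = 13.
Roots r₁,₂ = (3 ± √13)/2, so r₁ = \frac{3}{2} + \frac{\sqrt{13}}{2}, r₂ = \frac{3}{2} - \frac{\sqrt{13}}{2}.
General solution: s(n) = A·r₁^n + B·r₂^n.
From the initial conditions, A + B = 0 and r₁A + r₂B = -2.
Since r₁ - r₂ = √13: A = (-2 - (0)r₂)/√13 = - \frac{2 \sqrt{13}}{13}, and B = 0 - A = \frac{2 \sqrt{13}}{13}.
So s(n) = \left(- \frac{2 \sqrt{13}}{13}\right)\left(\frac{3}{2} + \frac{\sqrt{13}}{2}\right)^n + \left(\frac{2 \sqrt{13}}{13}\right)\left(\frac{3}{2} - \frac{\sqrt{13}}{2}\right)^n.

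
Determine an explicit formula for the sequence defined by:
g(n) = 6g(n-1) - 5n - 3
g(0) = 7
First-order linear with linear forcing.
Homogeneous solution: g_h(n) = A·(6)^n.
Try particular g_p(n) = pn + q. Substituting:
  pn + q = 6(p(n-1) + q) - 5n - 3.
Matching the n-coefficient: p = 6p - 5 ⇒ p = 1.
Matching constants: q = -6p + 6q - 3 ⇒ q = \frac{9}{5}.
General: g(n) = A·(6)^n + n + \frac{9}{5}.
Apply g(0) = 7: A + \frac{9}{5} = 7 ⇒ A = \frac{26}{5}.
So g(n) = \frac{26 \cdot 6^{n}}{5} + n + \frac{9}{5}.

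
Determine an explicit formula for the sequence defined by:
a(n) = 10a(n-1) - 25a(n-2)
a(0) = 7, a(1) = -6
Characteristic equation: x² - 10x + 25 = 0, which is (x - (5))².
Repeated root r = 5.
General solution: a(n) = (A + Bn)·(5)^n.
From a(0) = 7: A = 7.
From a(1) = -6: (A + B)·(5) = -6 ⇒ B = - \frac{41}{5}.
So a(n) = \left(7 - \frac{41 n}{5}\right) \cdot (5)^n.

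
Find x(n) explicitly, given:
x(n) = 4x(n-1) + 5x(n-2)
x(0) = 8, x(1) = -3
Characteristic equation: x² - 4x - 5 = 0, which factors as (x - (5))(x - (-1)) = 0.
Roots r₁ = 5, r₂ = -1 (distinct).
General solution: x(n) = A·(5)^n + B·(-1)^n.
From x(0) = 8: A + B = 8.
From x(1) = -3: 5A - B = -3.
Solving: A = \frac{5}{6}, B = \frac{43}{6}.
So x(n) = \frac{43 \left(-1\right)^{n}}{6} + \frac{5 \cdot 5^{n}}{6}.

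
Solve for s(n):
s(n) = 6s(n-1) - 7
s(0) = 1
First-order linear non-homogeneous.
Homogeneous solution: s_h(n) = A·(6)^n.
Try constant particular solution s_p = K: K = 6K - 7 ⇒ K = \frac{7}{5}.
General: s(n) = A·(6)^n + \frac{7}{5}.
Apply s(0) = 1: A + \frac{7}{5} = 1 ⇒ A = - \frac{2}{5}.
So s(n) = \frac{7}{5} - \frac{2 \cdot 6^{n}}{5}.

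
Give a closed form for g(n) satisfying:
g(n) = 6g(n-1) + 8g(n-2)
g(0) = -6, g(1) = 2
Characteristic equation: x² - 6x - 8 = 0.
Discriminant Δ = (6)² + 4·(8) = 68.
Roots r₁,₂ = (6 ± √68)/2, so r₁ = 3 + \sqrt{17}, r₂ = 3 - \sqrt{17}.
General solution: g(n) = A·r₁^n + B·r₂^n.
From the initial conditions, A + B = -6 and r₁A + r₂B = 2.
Since r₁ - r₂ = √68: A = (2 - (-6)r₂)/√68 = -3 + \frac{10 \sqrt{17}}{17}, and B = -6 - A = -3 - \frac{10 \sqrt{17}}{17}.
So g(n) = \left(-3 + \frac{10 \sqrt{17}}{17}\right)\left(3 + \sqrt{17}\right)^n + \left(-3 - \frac{10 \sqrt{17}}{17}\right)\left(3 - \sqrt{17}\right)^n.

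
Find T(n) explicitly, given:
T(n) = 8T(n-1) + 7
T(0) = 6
First-order linear non-homogeneous.
Homogeneous solution: T_h(n) = A·(8)^n.
Try constant particular solution T_p = K: K = 8K + 7 ⇒ K = -1.
General: T(n) = A·(8)^n - 1.
Apply T(0) = 6: A - 1 = 6 ⇒ A = 7.
So T(n) = 7 \cdot 8^{n} - 1.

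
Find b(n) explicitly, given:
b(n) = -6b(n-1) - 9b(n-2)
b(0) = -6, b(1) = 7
Characteristic equation: x² + 6x + 9 = 0, which is (x - (-3))².
Repeated root r = -3.
General solution: b(n) = (A + Bn)·(-3)^n.
From b(0) = -6: A = -6.
From b(1) = 7: (A + B)·(-3) = 7 ⇒ B = \frac{11}{3}.
So b(n) = \left(\frac{11 n}{3} - 6\right) \cdot (-3)^n.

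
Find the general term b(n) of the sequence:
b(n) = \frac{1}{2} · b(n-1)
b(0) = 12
Pure geometric recurrence with ratio \frac{1}{2}.
By induction b(n) = b(0) · (\frac{1}{2})^n = 12 \cdot 2^{- n}.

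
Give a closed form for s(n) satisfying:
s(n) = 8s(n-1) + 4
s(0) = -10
First-order linear non-homogeneous.
Homogeneous solution: s_h(n) = A·(8)^n.
Try constant particular solution s_p = K: K = 8K + 4 ⇒ K = - \frac{4}{7}.
General: s(n) = A·(8)^n - \frac{4}{7}.
Apply s(0) = -10: A - \frac{4}{7} = -10 ⇒ A = - \frac{66}{7}.
So s(n) = - \frac{66 \cdot 8^{n}}{7} - \frac{4}{7}.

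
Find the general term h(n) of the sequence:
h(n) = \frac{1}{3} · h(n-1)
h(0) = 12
Pure geometric recurrence with ratio \frac{1}{3}.
By induction h(n) = h(0) · (\frac{1}{3})^n = 12 \cdot 3^{- n}.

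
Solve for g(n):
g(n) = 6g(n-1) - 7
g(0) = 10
First-order linear non-homogeneous.
Homogeneous solution: g_h(n) = A·(6)^n.
Try constant particular solution g_p = K: K = 6K - 7 ⇒ K = \frac{7}{5}.
General: g(n) = A·(6)^n + \frac{7}{5}.
Apply g(0) = 10: A + \frac{7}{5} = 10 ⇒ A = \frac{43}{5}.
So g(n) = \frac{43 \cdot 6^{n}}{5} + \frac{7}{5}.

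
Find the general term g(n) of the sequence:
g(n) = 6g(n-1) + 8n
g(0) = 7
First-order linear with linear forcing.
Homogeneous solution: g_h(n) = A·(6)^n.
Try particular g_p(n) = pn + q. Substituting:
  pn + q = 6(p(n-1) + q) + 8n.
Matching the n-coefficient: p = 6p + 8 ⇒ p = - \frac{8}{5}.
Matching constants: q = -6p + 6q ⇒ q = - \frac{48}{25}.
General: g(n) = A·(6)^n - \frac{8 n}{5} - \frac{48}{25}.
Apply g(0) = 7: A - \frac{48}{25} = 7 ⇒ A = \frac{223}{25}.
So g(n) = \frac{223 \cdot 6^{n}}{25} - \frac{8 n}{5} - \frac{48}{25}.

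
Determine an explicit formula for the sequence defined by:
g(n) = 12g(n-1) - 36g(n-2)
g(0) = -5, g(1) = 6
Characteristic equation: x² - 12x + 36 = 0, which is (x - (6))².
Repeated root r = 6.
General solution: g(n) = (A + Bn)·(6)^n.
From g(0) = -5: A = -5.
From g(1) = 6: (A + B)·(6) = 6 ⇒ B = 6.
So g(n) = \left(6 n - 5\right) \cdot (6)^n.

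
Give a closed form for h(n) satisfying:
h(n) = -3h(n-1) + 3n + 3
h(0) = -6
First-order linear with linear forcing.
Homogeneous solution: h_h(n) = A·(-3)^n.
Try particular h_p(n) = pn + q. Substituting:
  pn + q = -3(p(n-1) + q) + 3n + 3.
Matching the n-coefficient: p = -3p + 3 ⇒ p = \frac{3}{4}.
Matching constants: q = 3p - 3q + 3 ⇒ q = \frac{21}{16}.
General: h(n) = A·(-3)^n + \frac{3 n}{4} + \frac{21}{16}.
Apply h(0) = -6: A + \frac{21}{16} = -6 ⇒ A = - \frac{117}{16}.
So h(n) = - \frac{117 \left(-3\right)^{n}}{16} + \frac{3 n}{4} + \frac{21}{16}.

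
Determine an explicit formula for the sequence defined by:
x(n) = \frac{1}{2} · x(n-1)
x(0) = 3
Pure geometric recurrence with ratio \frac{1}{2}.
By induction x(n) = x(0) · (\frac{1}{2})^n = 3 \cdot 2^{- n}.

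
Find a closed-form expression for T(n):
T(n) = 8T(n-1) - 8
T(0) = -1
First-order linear non-homogeneous.
Homogeneous solution: T_h(n) = A·(8)^n.
Try constant particular solution T_p = K: K = 8K - 8 ⇒ K = \frac{8}{7}.
General: T(n) = A·(8)^n + \frac{8}{7}.
Apply T(0) = -1: A + \frac{8}{7} = -1 ⇒ A = - \frac{15}{7}.
So T(n) = \frac{8}{7} - \frac{15 \cdot 8^{n}}{7}.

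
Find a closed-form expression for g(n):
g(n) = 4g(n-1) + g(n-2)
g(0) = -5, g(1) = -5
Characteristic equation: x² - 4x - 1 = 0.
Discriminant Δ = (4)² + 4·(1) = 20.
Roots r₁,₂ = (4 ± √20)/2, so r₁ = 2 + \sqrt{5}, r₂ = 2 - \sqrt{5}.
General solution: g(n) = A·r₁^n + B·r₂^n.
From the initial conditions, A + B = -5 and r₁A + r₂B = -5.
Since r₁ - r₂ = √20: A = (-5 - (-5)r₂)/√20 = - \frac{5}{2} + \frac{\sqrt{5}}{2}, and B = -5 - A = - \frac{5}{2} - \frac{\sqrt{5}}{2}.
So g(n) = \left(- \frac{5}{2} + \frac{\sqrt{5}}{2}\right)\left(2 + \sqrt{5}\right)^n + \left(- \frac{5}{2} - \frac{\sqrt{5}}{2}\right)\left(2 - \sqrt{5}\right)^n.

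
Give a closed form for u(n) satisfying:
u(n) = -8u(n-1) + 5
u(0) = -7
First-order linear non-homogeneous.
Homogeneous solution: u_h(n) = A·(-8)^n.
Try constant particular solution u_p = K: K = -8K + 5 ⇒ K = \frac{5}{9}.
General: u(n) = A·(-8)^n + \frac{5}{9}.
Apply u(0) = -7: A + \frac{5}{9} = -7 ⇒ A = - \frac{68}{9}.
So u(n) = \frac{5}{9} - \frac{68 \left(-8\right)^{n}}{9}.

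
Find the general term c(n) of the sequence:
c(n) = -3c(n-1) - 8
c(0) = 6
First-order linear non-homogeneous.
Homogeneous solution: c_h(n) = A·(-3)^n.
Try constant particular solution c_p = K: K = -3K - 8 ⇒ K = -2.
General: c(n) = A·(-3)^n - 2.
Apply c(0) = 6: A - 2 = 6 ⇒ A = 8.
So c(n) = 8 \left(-3\right)^{n} - 2.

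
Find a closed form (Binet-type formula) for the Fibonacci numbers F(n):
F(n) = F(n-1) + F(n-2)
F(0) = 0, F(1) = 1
This is the Fibonacci sequence.
Characteristic equation: x² - x - 1 = 0; roots r₁ = \frac{1}{2} + \frac{\sqrt{5}}{2}, r₂ = \frac{1}{2} - \frac{\sqrt{5}}{2}.
General: F(n) = A·r₁^n + B·r₂^n. Solving with F(0)=0, F(1)=1 gives A = \frac{\sqrt{5}}{5}, B = - \frac{\sqrt{5}}{5}.
So F(n) = \frac{2^{- n} \sqrt{5} \left(- \left(1 - \sqrt{5}\right)^{n} + \left(1 + \sqrt{5}\right)^{n}\right)}{5}.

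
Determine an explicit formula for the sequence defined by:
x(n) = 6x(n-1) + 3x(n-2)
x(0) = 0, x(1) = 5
Characteristic equation: x² - 6x - 3 = 0.
Discriminant Δ = (6)² + 4·(3) = 48.
Roots r₁,₂ = (6 ± √48)/2, so r₁ = 3 + 2 \sqrt{3}, r₂ = 3 - 2 \sqrt{3}.
General solution: x(n) = A·r₁^n + B·r₂^n.
From the initial conditions, A + B = 0 and r₁A + r₂B = 5.
Since r₁ - r₂ = √48: A = (5 - (0)r₂)/√48 = \frac{5 \sqrt{3}}{12}, and B = 0 - A = - \frac{5 \sqrt{3}}{12}.
So x(n) = \left(\frac{5 \sqrt{3}}{12}\right)\left(3 + 2 \sqrt{3}\right)^n + \left(- \frac{5 \sqrt{3}}{12}\right)\left(3 - 2 \sqrt{3}\right)^n.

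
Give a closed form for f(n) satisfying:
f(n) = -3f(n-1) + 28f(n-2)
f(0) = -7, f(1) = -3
Characteristic equation: x² + 3x - 28 = 0, which factors as (x - (-7))(x - (4)) = 0.
Roots r₁ = -7, r₂ = 4 (distinct).
General solution: f(n) = A·(-7)^n + B·(4)^n.
From f(0) = -7: A + B = -7.
From f(1) = -3: -7A + 4B = -3.
Solving: A = - \frac{25}{11}, B = - \frac{52}{11}.
So f(n) = - \frac{25 \left(-7\right)^{n}}{11} - \frac{52 \cdot 4^{n}}{11}.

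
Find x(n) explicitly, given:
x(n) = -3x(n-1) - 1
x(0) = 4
First-order linear non-homogeneous.
Homogeneous solution: x_h(n) = A·(-3)^n.
Try constant particular solution x_p = K: K = -3K - 1 ⇒ K = - \frac{1}{4}.
General: x(n) = A·(-3)^n - \frac{1}{4}.
Apply x(0) = 4: A - \frac{1}{4} = 4 ⇒ A = \frac{17}{4}.
So x(n) = \frac{17 \left(-3\right)^{n}}{4} - \frac{1}{4}.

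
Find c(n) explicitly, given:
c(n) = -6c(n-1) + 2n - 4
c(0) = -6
First-order linear with linear forcing.
Homogeneous solution: c_h(n) = A·(-6)^n.
Try particular c_p(n) = pn + q. Substituting:
  pn + q = -6(p(n-1) + q) + 2n - 4.
Matching the n-coefficient: p = -6p + 2 ⇒ p = \frac{2}{7}.
Matching constants: q = 6p - 6q - 4 ⇒ q = - \frac{16}{49}.
General: c(n) = A·(-6)^n + \frac{2 n}{7} - \frac{16}{49}.
Apply c(0) = -6: A - \frac{16}{49} = -6 ⇒ A = - \frac{278}{49}.
So c(n) = - \frac{278 \left(-6\right)^{n}}{49} + \frac{2 n}{7} - \frac{16}{49}.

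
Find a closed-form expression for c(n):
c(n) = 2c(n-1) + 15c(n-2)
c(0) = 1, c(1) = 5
Characteristic equation: x² - 2x - 15 = 0, which factors as (x - (5))(x - (-3)) = 0.
Roots r₁ = 5, r₂ = -3 (distinct).
General solution: c(n) = A·(5)^n + B·(-3)^n.
From c(0) = 1: A + B = 1.
From c(1) = 5: 5A - 3B = 5.
Solving: A = 1, B = 0.
So c(n) = 5^{n}.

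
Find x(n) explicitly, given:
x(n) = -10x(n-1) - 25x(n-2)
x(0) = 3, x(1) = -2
Characteristic equation: x² + 10x + 25 = 0, which is (x - (-5))².
Repeated root r = -5.
General solution: x(n) = (A + Bn)·(-5)^n.
From x(0) = 3: A = 3.
From x(1) = -2: (A + B)·(-5) = -2 ⇒ B = - \frac{13}{5}.
So x(n) = \left(3 - \frac{13 n}{5}\right) \cdot (-5)^n.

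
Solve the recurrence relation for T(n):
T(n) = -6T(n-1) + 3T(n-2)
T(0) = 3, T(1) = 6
Characteristic equation: x² + 6x - 3 = 0.
Discriminant Δ = (-6)² + 4·(3) = 48.
Roots r₁,₂ = (-6 ± √48)/2, so r₁ = -3 + 2 \sqrt{3}, r₂ = - 2 \sqrt{3} - 3.
General solution: T(n) = A·r₁^n + B·r₂^n.
From the initial conditions, A + B = 3 and r₁A + r₂B = 6.
Since r₁ - r₂ = √48: A = (6 - (3)r₂)/√48 = \frac{3}{2} + \frac{5 \sqrt{3}}{4}, and B = 3 - A = \frac{3}{2} - \frac{5 \sqrt{3}}{4}.
So T(n) = \left(\frac{3}{2} + \frac{5 \sqrt{3}}{4}\right)\left(-3 + 2 \sqrt{3}\right)^n + \left(\frac{3}{2} - \frac{5 \sqrt{3}}{4}\right)\left(- 2 \sqrt{3} - 3\right)^n.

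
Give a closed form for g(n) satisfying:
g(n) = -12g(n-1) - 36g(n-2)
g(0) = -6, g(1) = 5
Characteristic equation: x² + 12x + 36 = 0, which is (x - (-6))².
Repeated root r = -6.
General solution: g(n) = (A + Bn)·(-6)^n.
From g(0) = -6: A = -6.
From g(1) = 5: (A + B)·(-6) = 5 ⇒ B = \frac{31}{6}.
So g(n) = \left(\frac{31 n}{6} - 6\right) \cdot (-6)^n.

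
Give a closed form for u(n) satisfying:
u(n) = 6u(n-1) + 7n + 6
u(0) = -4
First-order linear with linear forcing.
Homogeneous solution: u_h(n) = A·(6)^n.
Try particular u_p(n) = pn + q. Substituting:
  pn + q = 6(p(n-1) + q) + 7n + 6.
Matching the n-coefficient: p = 6p + 7 ⇒ p = - \frac{7}{5}.
Matching constants: q = -6p + 6q + 6 ⇒ q = - \frac{72}{25}.
General: u(n) = A·(6)^n - \frac{7 n}{5} - \frac{72}{25}.
Apply u(0) = -4: A - \frac{72}{25} = -4 ⇒ A = - \frac{28}{25}.
So u(n) = - \frac{28 \cdot 6^{n}}{25} - \frac{7 n}{5} - \frac{72}{25}.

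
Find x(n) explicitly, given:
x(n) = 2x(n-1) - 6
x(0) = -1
First-order linear non-homogeneous.
Homogeneous solution: x_h(n) = A·(2)^n.
Try constant particular solution x_p = K: K = 2K - 6 ⇒ K = 6.
General: x(n) = A·(2)^n + 6.
Apply x(0) = -1: A + 6 = -1 ⇒ A = -7.
So x(n) = 6 - 7 \cdot 2^{n}.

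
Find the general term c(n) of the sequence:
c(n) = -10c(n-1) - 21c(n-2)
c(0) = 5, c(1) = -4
Characteristic equation: x² + 10x + 21 = 0, which factors as (x - (-7))(x - (-3)) = 0.
Roots r₁ = -7, r₂ = -3 (distinct).
General solution: c(n) = A·(-7)^n + B·(-3)^n.
From c(0) = 5: A + B = 5.
From c(1) = -4: -7A - 3B = -4.
Solving: A = - \frac{11}{4}, B = \frac{31}{4}.
So c(n) = \frac{31 \left(-3\right)^{n}}{4} - \frac{11 \left(-7\right)^{n}}{4}.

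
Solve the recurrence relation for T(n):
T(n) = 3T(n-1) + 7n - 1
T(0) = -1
First-order linear with linear forcing.
Homogeneous solution: T_h(n) = A·(3)^n.
Try particular T_p(n) = pn + q. Substituting:
  pn + q = 3(p(n-1) + q) + 7n - 1.
Matching the n-coefficient: p = 3p + 7 ⇒ p = - \frac{7}{2}.
Matching constants: q = -3p + 3q - 1 ⇒ q = - \frac{19}{4}.
General: T(n) = A·(3)^n - \frac{7 n}{2} - \frac{19}{4}.
Apply T(0) = -1: A - \frac{19}{4} = -1 ⇒ A = \frac{15}{4}.
So T(n) = \frac{15 \cdot 3^{n}}{4} - \frac{7 n}{2} - \frac{19}{4}.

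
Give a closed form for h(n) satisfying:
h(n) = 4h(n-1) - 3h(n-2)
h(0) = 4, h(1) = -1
Characteristic equation: x² - 4x + 3 = 0, which factors as (x - (1))(x - (3)) = 0.
Roots r₁ = 1, r₂ = 3 (distinct).
General solution: h(n) = A·(1)^n + B·(3)^n.
From h(0) = 4: A + B = 4.
From h(1) = -1: A + 3B = -1.
Solving: A = \frac{13}{2}, B = - \frac{5}{2}.
So h(n) = \frac{13}{2} - \frac{5 \cdot 3^{n}}{2}.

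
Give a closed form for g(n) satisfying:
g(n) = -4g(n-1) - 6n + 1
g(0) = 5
First-order linear with linear forcing.
Homogeneous solution: g_h(n) = A·(-4)^n.
Try particular g_p(n) = pn + q. Substituting:
  pn + q = -4(p(n-1) + q) - 6n + 1.
Matching the n-coefficient: p = -4p - 6 ⇒ p = - \frac{6}{5}.
Matching constants: q = 4p - 4q + 1 ⇒ q = - \frac{19}{25}.
General: g(n) = A·(-4)^n - \frac{6 n}{5} - \frac{19}{25}.
Apply g(0) = 5: A - \frac{19}{25} = 5 ⇒ A = \frac{144}{25}.
So g(n) = \frac{144 \left(-4\right)^{n}}{25} - \frac{6 n}{5} - \frac{19}{25}.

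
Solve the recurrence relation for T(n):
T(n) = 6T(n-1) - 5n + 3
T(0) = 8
First-order linear with linear forcing.
Homogeneous solution: T_h(n) = A·(6)^n.
Try particular T_p(n) = pn + q. Substituting:
  pn + q = 6(p(n-1) + q) - 5n + 3.
Matching the n-coefficient: p = 6p - 5 ⇒ p = 1.
Matching constants: q = -6p + 6q + 3 ⇒ q = \frac{3}{5}.
General: T(n) = A·(6)^n + n + \frac{3}{5}.
Apply T(0) = 8: A + \frac{3}{5} = 8 ⇒ A = \frac{37}{5}.
So T(n) = \frac{37 \cdot 6^{n}}{5} + n + \frac{3}{5}.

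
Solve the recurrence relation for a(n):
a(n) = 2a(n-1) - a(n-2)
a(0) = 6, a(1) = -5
Characteristic equation: x² - 2x + 1 = 0, which is (x - (1))².
Repeated root r = 1.
General solution: a(n) = (A + Bn)·(1)^n.
From a(0) = 6: A = 6.
From a(1) = -5: (A + B)·(1) = -5 ⇒ B = -11.
So a(n) = \left(6 - 11 n\right) \cdot (1)^n.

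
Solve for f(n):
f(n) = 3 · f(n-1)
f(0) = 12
Pure geometric recurrence with ratio 3.
By induction f(n) = f(0) · (3)^n = 12 \cdot 3^{n}.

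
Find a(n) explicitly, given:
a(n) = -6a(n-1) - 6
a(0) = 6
First-order linear non-homogeneous.
Homogeneous solution: a_h(n) = A·(-6)^n.
Try constant particular solution a_p = K: K = -6K - 6 ⇒ K = - \frac{6}{7}.
General: a(n) = A·(-6)^n - \frac{6}{7}.
Apply a(0) = 6: A - \frac{6}{7} = 6 ⇒ A = \frac{48}{7}.
So a(n) = \frac{48 \left(-6\right)^{n}}{7} - \frac{6}{7}.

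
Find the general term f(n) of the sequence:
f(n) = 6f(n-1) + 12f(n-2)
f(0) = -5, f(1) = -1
Characteristic equation: x² - 6x - 12 = 0.
Discriminant Δ = (6)² + 4·(12) = 84.
Roots r₁,₂ = (6 ± √84)/2, so r₁ = 3 + \sqrt{21}, r₂ = 3 - \sqrt{21}.
General solution: f(n) = A·r₁^n + B·r₂^n.
From the initial conditions, A + B = -5 and r₁A + r₂B = -1.
Since r₁ - r₂ = √84: A = (-1 - (-5)r₂)/√84 = - \frac{5}{2} + \frac{\sqrt{21}}{3}, and B = -5 - A = - \frac{5}{2} - \frac{\sqrt{21}}{3}.
So f(n) = \left(- \frac{5}{2} + \frac{\sqrt{21}}{3}\right)\left(3 + \sqrt{21}\right)^n + \left(- \frac{5}{2} - \frac{\sqrt{21}}{3}\right)\left(3 - \sqrt{21}\right)^n.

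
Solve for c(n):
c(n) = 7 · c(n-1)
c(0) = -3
Pure geometric recurrence with ratio 7.
By induction c(n) = c(0) · (7)^n = - 3 \cdot 7^{n}.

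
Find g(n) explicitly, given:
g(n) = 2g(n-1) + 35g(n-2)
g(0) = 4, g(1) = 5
Characteristic equation: x² - 2x - 35 = 0, which factors as (x - (7))(x - (-5)) = 0.
Roots r₁ = 7, r₂ = -5 (distinct).
General solution: g(n) = A·(7)^n + B·(-5)^n.
From g(0) = 4: A + B = 4.
From g(1) = 5: 7A - 5B = 5.
Solving: A = \frac{25}{12}, B = \frac{23}{12}.
So g(n) = \frac{23 \left(-5\right)^{n}}{12} + \frac{25 \cdot 7^{n}}{12}.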